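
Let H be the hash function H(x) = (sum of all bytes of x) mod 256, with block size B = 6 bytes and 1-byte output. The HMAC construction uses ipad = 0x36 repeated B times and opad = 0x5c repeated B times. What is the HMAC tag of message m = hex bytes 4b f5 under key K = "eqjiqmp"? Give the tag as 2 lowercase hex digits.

86

Key "eqjiqmp" = 65 71 6a 69 71 6d 70 is 7 bytes > B = 6, so hash it first: H(key) = f7, then zero-pad to 6 bytes: K' = f7 00 00 00 00 00.
K' ⊕ ipad = c1 36 36 36 36 36.  K' ⊕ opad = ab 5c 5c 5c 5c 5c.
Inner input = (K'⊕ipad) ∥ m = c1 36 36 36 36 36 ∥ 4b f5.
Inner hash: sum = 193+54+54+54+54+54+75+245 = 783; mod 256 = 15 → 0f.
Outer input = (K'⊕opad) ∥ inner = ab 5c 5c 5c 5c 5c ∥ 0f.
Outer hash (tag): sum = 171+92+92+92+92+92+15 = 646; mod 256 = 134 → 86.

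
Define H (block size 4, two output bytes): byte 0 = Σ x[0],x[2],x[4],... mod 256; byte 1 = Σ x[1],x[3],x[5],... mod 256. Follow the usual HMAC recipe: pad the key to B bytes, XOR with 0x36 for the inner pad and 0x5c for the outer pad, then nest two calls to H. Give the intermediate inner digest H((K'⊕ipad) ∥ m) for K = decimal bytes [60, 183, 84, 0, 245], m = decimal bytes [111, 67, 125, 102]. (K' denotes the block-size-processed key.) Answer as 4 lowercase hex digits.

Key decimal bytes [60, 183, 84, 0, 245] = 3c b7 54 00 f5 is 5 bytes > B = 4, so hash it first: H(key) = 85 b7, then zero-pad to 4 bytes: K' = 85 b7 00 00.
K' ⊕ ipad = b3 81 36 36.
Inner input = b3 81 36 36 ∥ 6f 43 7d 66.
Inner hash: even-index sum = 469 mod 256 = 213; odd-index sum = 352 mod 256 = 96 → d5 60.

d560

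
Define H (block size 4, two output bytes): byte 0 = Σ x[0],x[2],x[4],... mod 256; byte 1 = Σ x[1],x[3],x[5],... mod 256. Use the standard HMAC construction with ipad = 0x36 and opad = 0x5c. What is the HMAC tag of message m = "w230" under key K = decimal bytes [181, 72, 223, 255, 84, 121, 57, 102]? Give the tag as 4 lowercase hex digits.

Key decimal bytes [181, 72, 223, 255, 84, 121, 57, 102] = b5 48 df ff 54 79 39 66 is 8 bytes > B = 4, so hash it first: H(key) = 21 26, then zero-pad to 4 bytes: K' = 21 26 00 00.
K' ⊕ ipad = 17 10 36 36.  K' ⊕ opad = 7d 7a 5c 5c.
Inner input = (K'⊕ipad) ∥ m = 17 10 36 36 ∥ 77 32 33 30.
Inner hash: even-index sum = 247 mod 256 = 247; odd-index sum = 168 mod 256 = 168 → f7 a8.
Outer input = (K'⊕opad) ∥ inner = 7d 7a 5c 5c ∥ f7 a8.
Outer hash (tag): even-index sum = 464 mod 256 = 208; odd-index sum = 382 mod 256 = 126 → d0 7e.

d07e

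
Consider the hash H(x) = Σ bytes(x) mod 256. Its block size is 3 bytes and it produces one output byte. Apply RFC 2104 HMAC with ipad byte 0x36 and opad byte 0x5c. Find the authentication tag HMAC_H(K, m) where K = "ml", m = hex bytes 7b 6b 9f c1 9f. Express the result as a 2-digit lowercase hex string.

8d

Key "ml" = 6d 6c is 2 bytes ≤ B = 3; zero-pad to 3 bytes: K' = 6d 6c 00.
K' ⊕ ipad = 5b 5a 36.  K' ⊕ opad = 31 30 5c.
Inner input = (K'⊕ipad) ∥ m = 5b 5a 36 ∥ 7b 6b 9f c1 9f.
Inner hash: sum = 91+90+54+123+107+159+193+159 = 976; mod 256 = 208 → d0.
Outer input = (K'⊕opad) ∥ inner = 31 30 5c ∥ d0.
Outer hash (tag): sum = 49+48+92+208 = 397; mod 256 = 141 → 8d.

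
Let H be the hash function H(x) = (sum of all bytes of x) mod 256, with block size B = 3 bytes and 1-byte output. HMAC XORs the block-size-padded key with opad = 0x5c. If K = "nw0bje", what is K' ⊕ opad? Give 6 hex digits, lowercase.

1a5c5c

Key "nw0bje" = 6e 77 30 62 6a 65 is 6 bytes > B = 3, so hash it first: H(key) = 46, then zero-pad to 3 bytes: K' = 46 00 00.
XOR each byte with 0x5c: 46⊕5c=1a, 00⊕5c=5c, 00⊕5c=5c.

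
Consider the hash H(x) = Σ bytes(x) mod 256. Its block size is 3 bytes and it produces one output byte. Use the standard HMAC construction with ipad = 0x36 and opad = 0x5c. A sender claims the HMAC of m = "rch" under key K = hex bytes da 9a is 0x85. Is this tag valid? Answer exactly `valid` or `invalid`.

invalid

Key hex bytes da 9a is 2 bytes ≤ B = 3; zero-pad to 3 bytes: K' = da 9a 00.
K' ⊕ ipad = ec ac 36; K' ⊕ opad = 86 c6 5c.
Inner hash: sum = 236+172+54+114+99+104 = 779; mod 256 = 11 → 0b.
Outer hash (recomputed tag): sum = 134+198+92+11 = 435; mod 256 = 179 → b3.
Recomputed tag = b3; claimed = 85 → mismatch.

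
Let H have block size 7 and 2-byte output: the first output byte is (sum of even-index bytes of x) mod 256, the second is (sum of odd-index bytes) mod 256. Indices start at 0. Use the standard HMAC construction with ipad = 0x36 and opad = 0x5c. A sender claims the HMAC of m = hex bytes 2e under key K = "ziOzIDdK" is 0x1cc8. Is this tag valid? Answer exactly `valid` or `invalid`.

valid

Key "ziOzIDdK" = 7a 69 4f 7a 49 44 64 4b is 8 bytes > B = 7, so hash it first: H(key) = 76 72, then zero-pad to 7 bytes: K' = 76 72 00 00 00 00 00.
K' ⊕ ipad = 40 44 36 36 36 36 36; K' ⊕ opad = 2a 2e 5c 5c 5c 5c 5c.
Inner hash: even-index sum = 226 mod 256 = 226; odd-index sum = 222 mod 256 = 222 → e2 de.
Outer hash (recomputed tag): even-index sum = 540 mod 256 = 28; odd-index sum = 456 mod 256 = 200 → 1c c8.
Recomputed tag = 1cc8; claimed = 1cc8 → match.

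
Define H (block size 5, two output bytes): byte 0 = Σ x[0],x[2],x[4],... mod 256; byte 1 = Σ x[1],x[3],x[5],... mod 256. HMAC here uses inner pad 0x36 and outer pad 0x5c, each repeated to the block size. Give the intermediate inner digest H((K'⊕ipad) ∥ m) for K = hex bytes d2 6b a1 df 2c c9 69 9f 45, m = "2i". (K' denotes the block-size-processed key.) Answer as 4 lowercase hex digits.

Key hex bytes d2 6b a1 df 2c c9 69 9f 45 is 9 bytes > B = 5, so hash it first: H(key) = 4d b2, then zero-pad to 5 bytes: K' = 4d b2 00 00 00.
K' ⊕ ipad = 7b 84 36 36 36.
Inner input = 7b 84 36 36 36 ∥ 32 69.
Inner hash: even-index sum = 336 mod 256 = 80; odd-index sum = 236 mod 256 = 236 → 50 ec.

50ec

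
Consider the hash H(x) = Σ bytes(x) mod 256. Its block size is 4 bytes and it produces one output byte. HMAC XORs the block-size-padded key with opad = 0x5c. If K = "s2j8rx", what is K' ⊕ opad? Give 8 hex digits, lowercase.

6d5c5c5c

Key "s2j8rx" = 73 32 6a 38 72 78 is 6 bytes > B = 4, so hash it first: H(key) = 31, then zero-pad to 4 bytes: K' = 31 00 00 00.
XOR each byte with 0x5c: 31⊕5c=6d, 00⊕5c=5c, 00⊕5c=5c, 00⊕5c=5c.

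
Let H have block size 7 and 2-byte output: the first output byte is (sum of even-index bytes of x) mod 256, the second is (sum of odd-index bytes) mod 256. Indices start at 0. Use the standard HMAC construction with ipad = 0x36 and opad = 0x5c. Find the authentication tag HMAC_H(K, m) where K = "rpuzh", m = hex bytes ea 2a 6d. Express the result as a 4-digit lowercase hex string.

06f3

Key "rpuzh" = 72 70 75 7a 68 is 5 bytes ≤ B = 7; zero-pad to 7 bytes: K' = 72 70 75 7a 68 00 00.
K' ⊕ ipad = 44 46 43 4c 5e 36 36.  K' ⊕ opad = 2e 2c 29 26 34 5c 5c.
Inner input = (K'⊕ipad) ∥ m = 44 46 43 4c 5e 36 36 ∥ ea 2a 6d.
Inner hash: even-index sum = 325 mod 256 = 69; odd-index sum = 543 mod 256 = 31 → 45 1f.
Outer input = (K'⊕opad) ∥ inner = 2e 2c 29 26 34 5c 5c ∥ 45 1f.
Outer hash (tag): even-index sum = 262 mod 256 = 6; odd-index sum = 243 mod 256 = 243 → 06 f3.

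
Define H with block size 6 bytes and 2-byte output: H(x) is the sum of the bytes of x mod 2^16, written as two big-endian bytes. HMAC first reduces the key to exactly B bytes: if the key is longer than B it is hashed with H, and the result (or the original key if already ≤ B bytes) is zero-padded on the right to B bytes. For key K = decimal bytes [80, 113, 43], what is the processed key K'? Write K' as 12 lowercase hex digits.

50712b000000

Key decimal bytes [80, 113, 43] = 50 71 2b is 3 bytes ≤ B = 6; zero-pad to 6 bytes: K' = 50 71 2b 00 00 00.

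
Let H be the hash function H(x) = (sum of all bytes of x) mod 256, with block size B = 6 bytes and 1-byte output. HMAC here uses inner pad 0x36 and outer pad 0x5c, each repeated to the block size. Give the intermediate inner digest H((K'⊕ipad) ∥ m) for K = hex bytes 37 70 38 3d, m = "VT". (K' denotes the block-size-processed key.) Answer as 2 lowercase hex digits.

Key hex bytes 37 70 38 3d is 4 bytes ≤ B = 6; zero-pad to 6 bytes: K' = 37 70 38 3d 00 00.
K' ⊕ ipad = 01 46 0e 0b 36 36.
Inner input = 01 46 0e 0b 36 36 ∥ 56 54.
Inner hash: sum = 1+70+14+11+54+54+86+84 = 374; mod 256 = 118 → 76.

76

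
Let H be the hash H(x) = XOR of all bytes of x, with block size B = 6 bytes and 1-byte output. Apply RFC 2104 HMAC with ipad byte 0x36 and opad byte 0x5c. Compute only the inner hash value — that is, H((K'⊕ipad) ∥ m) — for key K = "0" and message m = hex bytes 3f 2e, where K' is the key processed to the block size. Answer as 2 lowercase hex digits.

Key "0" = 30 is 1 byte ≤ B = 6; zero-pad to 6 bytes: K' = 30 00 00 00 00 00.
K' ⊕ ipad = 06 36 36 36 36 36.
Inner input = 06 36 36 36 36 36 ∥ 3f 2e.
Inner hash: XOR 06⊕36⊕36⊕36⊕36⊕36⊕3f⊕2e = 21.

21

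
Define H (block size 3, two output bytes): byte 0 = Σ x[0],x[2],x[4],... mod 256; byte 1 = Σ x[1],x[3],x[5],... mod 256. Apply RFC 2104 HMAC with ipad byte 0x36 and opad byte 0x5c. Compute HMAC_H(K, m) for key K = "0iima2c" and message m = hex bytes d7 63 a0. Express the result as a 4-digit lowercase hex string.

Key "0iima2c" = 30 69 69 6d 61 32 63 is 7 bytes > B = 3, so hash it first: H(key) = 5d 08, then zero-pad to 3 bytes: K' = 5d 08 00.
K' ⊕ ipad = 6b 3e 36.  K' ⊕ opad = 01 54 5c.
Inner input = (K'⊕ipad) ∥ m = 6b 3e 36 ∥ d7 63 a0.
Inner hash: even-index sum = 260 mod 256 = 4; odd-index sum = 437 mod 256 = 181 → 04 b5.
Outer input = (K'⊕opad) ∥ inner = 01 54 5c ∥ 04 b5.
Outer hash (tag): even-index sum = 274 mod 256 = 18; odd-index sum = 88 mod 256 = 88 → 12 58.

1258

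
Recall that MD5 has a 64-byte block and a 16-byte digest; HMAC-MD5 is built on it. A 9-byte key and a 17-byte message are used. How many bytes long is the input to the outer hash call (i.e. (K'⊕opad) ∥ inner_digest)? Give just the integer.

80

Key is 9 ≤ 64 bytes, zero-padded: |K'| = 64.
Outer input = (K'⊕opad) ∥ H(inner) → 64 + 16 = 80 bytes.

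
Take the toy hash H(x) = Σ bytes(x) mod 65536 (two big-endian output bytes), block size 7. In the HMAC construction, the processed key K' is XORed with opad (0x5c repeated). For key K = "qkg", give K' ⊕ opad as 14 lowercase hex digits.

2d373b5c5c5c5c

Key "qkg" = 71 6b 67 is 3 bytes ≤ B = 7; zero-pad to 7 bytes: K' = 71 6b 67 00 00 00 00.
XOR each byte with 0x5c: 71⊕5c=2d, 6b⊕5c=37, 67⊕5c=3b, 00⊕5c=5c, 00⊕5c=5c, 00⊕5c=5c, 00⊕5c=5c.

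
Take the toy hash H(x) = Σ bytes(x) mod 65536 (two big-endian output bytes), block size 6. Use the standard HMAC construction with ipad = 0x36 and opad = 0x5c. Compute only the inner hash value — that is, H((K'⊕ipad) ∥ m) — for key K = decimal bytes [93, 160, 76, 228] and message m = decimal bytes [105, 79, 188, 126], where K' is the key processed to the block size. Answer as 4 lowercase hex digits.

Key decimal bytes [93, 160, 76, 228] = 5d a0 4c e4 is 4 bytes ≤ B = 6; zero-pad to 6 bytes: K' = 5d a0 4c e4 00 00.
K' ⊕ ipad = 6b 96 7a d2 36 36.
Inner input = 6b 96 7a d2 36 36 ∥ 69 4f bc 7e.
Inner hash: sum = 107+150+122+210+54+54+105+79+188+126 = 1195 → 04 ab.

04ab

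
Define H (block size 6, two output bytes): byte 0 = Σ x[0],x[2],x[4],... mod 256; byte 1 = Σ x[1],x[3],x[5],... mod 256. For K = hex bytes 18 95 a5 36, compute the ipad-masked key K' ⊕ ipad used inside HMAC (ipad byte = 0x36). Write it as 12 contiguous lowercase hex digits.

2ea393003636

Key hex bytes 18 95 a5 36 is 4 bytes ≤ B = 6; zero-pad to 6 bytes: K' = 18 95 a5 36 00 00.
XOR each byte with 0x36: 18⊕36=2e, 95⊕36=a3, a5⊕36=93, 36⊕36=00, 00⊕36=36, 00⊕36=36.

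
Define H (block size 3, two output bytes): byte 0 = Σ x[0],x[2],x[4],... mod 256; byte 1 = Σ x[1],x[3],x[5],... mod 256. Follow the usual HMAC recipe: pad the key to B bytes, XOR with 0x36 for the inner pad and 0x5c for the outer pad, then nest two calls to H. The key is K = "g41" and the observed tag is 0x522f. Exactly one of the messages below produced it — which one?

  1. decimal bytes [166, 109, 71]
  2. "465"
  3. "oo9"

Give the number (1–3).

3

Key "g41" = 67 34 31 is exactly B = 3 bytes: K' = 67 34 31.
K' ⊕ ipad = 51 02 07; K' ⊕ opad = 3b 68 6d.
m1: inner = H(51 02 07 a6 6d 47) = c5 ef; tag = H(3b 68 6d c5 ef) = 972d
m2: inner = H(51 02 07 34 36 35) = 8e 6b; tag = H(3b 68 6d 8e 6b) = 13f6
m3: inner = H(51 02 07 6f 6f 39) = c7 aa; tag = H(3b 68 6d c7 aa) = 522f ← matches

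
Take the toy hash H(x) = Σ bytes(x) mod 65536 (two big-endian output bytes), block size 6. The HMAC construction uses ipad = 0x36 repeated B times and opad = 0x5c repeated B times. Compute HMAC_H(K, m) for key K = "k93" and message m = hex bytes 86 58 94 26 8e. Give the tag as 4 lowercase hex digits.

Key "k93" = 6b 39 33 is 3 bytes ≤ B = 6; zero-pad to 6 bytes: K' = 6b 39 33 00 00 00.
K' ⊕ ipad = 5d 0f 05 36 36 36.  K' ⊕ opad = 37 65 6f 5c 5c 5c.
Inner input = (K'⊕ipad) ∥ m = 5d 0f 05 36 36 36 ∥ 86 58 94 26 8e.
Inner hash: sum = 93+15+5+54+54+54+134+88+148+38+142 = 825 → 03 39.
Outer input = (K'⊕opad) ∥ inner = 37 65 6f 5c 5c 5c ∥ 03 39.
Outer hash (tag): sum = 55+101+111+92+92+92+3+57 = 603 → 02 5b.

025b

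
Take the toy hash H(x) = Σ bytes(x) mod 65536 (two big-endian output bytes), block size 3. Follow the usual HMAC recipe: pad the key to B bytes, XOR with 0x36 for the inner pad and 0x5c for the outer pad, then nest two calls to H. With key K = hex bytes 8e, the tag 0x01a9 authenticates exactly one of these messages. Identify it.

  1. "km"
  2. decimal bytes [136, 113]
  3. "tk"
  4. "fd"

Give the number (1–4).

2

Key hex bytes 8e is 1 byte ≤ B = 3; zero-pad to 3 bytes: K' = 8e 00 00.
K' ⊕ ipad = b8 36 36; K' ⊕ opad = d2 5c 5c.
m1: inner = H(b8 36 36 6b 6d) = 01 fc; tag = H(d2 5c 5c 01 fc) = 0287
m2: inner = H(b8 36 36 88 71) = 02 1d; tag = H(d2 5c 5c 02 1d) = 01a9 ← matches
m3: inner = H(b8 36 36 74 6b) = 02 03; tag = H(d2 5c 5c 02 03) = 018f
m4: inner = H(b8 36 36 66 64) = 01 ee; tag = H(d2 5c 5c 01 ee) = 0279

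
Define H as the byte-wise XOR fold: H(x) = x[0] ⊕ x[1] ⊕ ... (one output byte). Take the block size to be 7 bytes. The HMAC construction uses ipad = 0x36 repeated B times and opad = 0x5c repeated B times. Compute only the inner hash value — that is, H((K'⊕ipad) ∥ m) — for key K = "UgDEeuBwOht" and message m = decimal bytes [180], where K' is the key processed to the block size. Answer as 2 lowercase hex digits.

c7

Key "UgDEeuBwOht" = 55 67 44 45 65 75 42 77 4f 68 74 is 11 bytes > B = 7, so hash it first: H(key) = 45, then zero-pad to 7 bytes: K' = 45 00 00 00 00 00 00.
K' ⊕ ipad = 73 36 36 36 36 36 36.
Inner input = 73 36 36 36 36 36 36 ∥ b4.
Inner hash: XOR 73⊕36⊕36⊕36⊕36⊕36⊕36⊕b4 = c7.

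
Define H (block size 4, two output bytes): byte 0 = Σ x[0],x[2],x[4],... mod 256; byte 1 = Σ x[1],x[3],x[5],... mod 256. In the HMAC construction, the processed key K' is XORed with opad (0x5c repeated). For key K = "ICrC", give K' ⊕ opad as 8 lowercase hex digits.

Key "ICrC" = 49 43 72 43 is exactly B = 4 bytes: K' = 49 43 72 43.
XOR each byte with 0x5c: 49⊕5c=15, 43⊕5c=1f, 72⊕5c=2e, 43⊕5c=1f.

151f2e1f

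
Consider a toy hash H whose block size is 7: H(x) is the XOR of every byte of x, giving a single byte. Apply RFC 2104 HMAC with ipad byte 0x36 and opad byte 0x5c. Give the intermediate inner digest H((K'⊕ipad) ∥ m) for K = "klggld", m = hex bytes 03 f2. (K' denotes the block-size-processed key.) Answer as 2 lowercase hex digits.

c8

Key "klggld" = 6b 6c 67 67 6c 64 is 6 bytes ≤ B = 7; zero-pad to 7 bytes: K' = 6b 6c 67 67 6c 64 00.
K' ⊕ ipad = 5d 5a 51 51 5a 52 36.
Inner input = 5d 5a 51 51 5a 52 36 ∥ 03 f2.
Inner hash: XOR 5d⊕5a⊕51⊕51⊕5a⊕52⊕36⊕03⊕f2 = c8.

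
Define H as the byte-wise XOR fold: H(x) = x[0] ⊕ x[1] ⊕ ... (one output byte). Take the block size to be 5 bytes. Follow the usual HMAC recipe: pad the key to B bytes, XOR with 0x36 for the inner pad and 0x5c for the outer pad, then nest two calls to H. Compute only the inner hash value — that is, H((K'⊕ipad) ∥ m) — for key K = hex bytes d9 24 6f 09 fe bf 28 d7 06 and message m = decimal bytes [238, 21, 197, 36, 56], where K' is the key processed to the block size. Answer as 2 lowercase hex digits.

Key hex bytes d9 24 6f 09 fe bf 28 d7 06 is 9 bytes > B = 5, so hash it first: H(key) = 23, then zero-pad to 5 bytes: K' = 23 00 00 00 00.
K' ⊕ ipad = 15 36 36 36 36.
Inner input = 15 36 36 36 36 ∥ ee 15 c5 24 38.
Inner hash: XOR 15⊕36⊕36⊕36⊕36⊕ee⊕15⊕c5⊕24⊕38 = 37.

37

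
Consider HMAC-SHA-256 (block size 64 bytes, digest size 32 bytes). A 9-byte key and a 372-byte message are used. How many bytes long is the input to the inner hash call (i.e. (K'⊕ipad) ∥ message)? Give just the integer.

436

Key is 9 ≤ 64 bytes, zero-padded: |K'| = 64.
Inner input = (K'⊕ipad) ∥ m → 64 + 372 = 436 bytes.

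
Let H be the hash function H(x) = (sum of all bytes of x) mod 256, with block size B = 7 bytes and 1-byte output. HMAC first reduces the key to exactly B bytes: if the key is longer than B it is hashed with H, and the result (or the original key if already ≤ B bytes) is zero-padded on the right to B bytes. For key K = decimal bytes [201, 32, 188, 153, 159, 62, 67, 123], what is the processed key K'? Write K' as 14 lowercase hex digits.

|K| = 8 > B = 7, so first hash the key.
H(K): sum = 201+32+188+153+159+62+67+123 = 985; mod 256 = 217 → d9.
Zero-pad H(K) = d9 to 7 bytes: K' = d9 00 00 00 00 00 00.

d9000000000000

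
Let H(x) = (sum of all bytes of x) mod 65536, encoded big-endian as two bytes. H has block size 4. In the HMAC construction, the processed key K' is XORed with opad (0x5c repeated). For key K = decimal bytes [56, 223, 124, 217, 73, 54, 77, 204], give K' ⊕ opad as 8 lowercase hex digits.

58585c5c

Key decimal bytes [56, 223, 124, 217, 73, 54, 77, 204] = 38 df 7c d9 49 36 4d cc is 8 bytes > B = 4, so hash it first: H(key) = 04 04, then zero-pad to 4 bytes: K' = 04 04 00 00.
XOR each byte with 0x5c: 04⊕5c=58, 04⊕5c=58, 00⊕5c=5c, 00⊕5c=5c.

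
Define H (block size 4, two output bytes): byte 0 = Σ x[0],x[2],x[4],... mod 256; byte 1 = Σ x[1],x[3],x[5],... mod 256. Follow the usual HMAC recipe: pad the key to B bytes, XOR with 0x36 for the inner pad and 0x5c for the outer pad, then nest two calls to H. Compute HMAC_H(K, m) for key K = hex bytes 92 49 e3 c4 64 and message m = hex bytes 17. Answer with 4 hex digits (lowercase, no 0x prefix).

Key hex bytes 92 49 e3 c4 64 is 5 bytes > B = 4, so hash it first: H(key) = d9 0d, then zero-pad to 4 bytes: K' = d9 0d 00 00.
K' ⊕ ipad = ef 3b 36 36.  K' ⊕ opad = 85 51 5c 5c.
Inner input = (K'⊕ipad) ∥ m = ef 3b 36 36 ∥ 17.
Inner hash: even-index sum = 316 mod 256 = 60; odd-index sum = 113 mod 256 = 113 → 3c 71.
Outer input = (K'⊕opad) ∥ inner = 85 51 5c 5c ∥ 3c 71.
Outer hash (tag): even-index sum = 285 mod 256 = 29; odd-index sum = 286 mod 256 = 30 → 1d 1e.

1d1e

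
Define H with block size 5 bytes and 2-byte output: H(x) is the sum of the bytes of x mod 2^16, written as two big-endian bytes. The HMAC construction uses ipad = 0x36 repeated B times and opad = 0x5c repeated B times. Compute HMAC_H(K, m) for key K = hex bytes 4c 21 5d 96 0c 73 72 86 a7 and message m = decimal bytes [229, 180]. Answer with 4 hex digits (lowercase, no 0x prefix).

024f

Key hex bytes 4c 21 5d 96 0c 73 72 86 a7 is 9 bytes > B = 5, so hash it first: H(key) = 03 7e, then zero-pad to 5 bytes: K' = 03 7e 00 00 00.
K' ⊕ ipad = 35 48 36 36 36.  K' ⊕ opad = 5f 22 5c 5c 5c.
Inner input = (K'⊕ipad) ∥ m = 35 48 36 36 36 ∥ e5 b4.
Inner hash: sum = 53+72+54+54+54+229+180 = 696 → 02 b8.
Outer input = (K'⊕opad) ∥ inner = 5f 22 5c 5c 5c ∥ 02 b8.
Outer hash (tag): sum = 95+34+92+92+92+2+184 = 591 → 02 4f.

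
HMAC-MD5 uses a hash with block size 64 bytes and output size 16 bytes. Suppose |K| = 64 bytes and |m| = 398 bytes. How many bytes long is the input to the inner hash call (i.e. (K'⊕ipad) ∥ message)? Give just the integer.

462

Key is 64 ≤ 64 bytes, zero-padded: |K'| = 64.
Inner input = (K'⊕ipad) ∥ m → 64 + 398 = 462 bytes.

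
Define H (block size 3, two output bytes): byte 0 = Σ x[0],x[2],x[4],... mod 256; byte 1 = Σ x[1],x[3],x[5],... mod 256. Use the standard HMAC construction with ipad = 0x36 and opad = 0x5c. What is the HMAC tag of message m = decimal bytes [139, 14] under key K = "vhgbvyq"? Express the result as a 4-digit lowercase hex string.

f455

Key "vhgbvyq" = 76 68 67 62 76 79 71 is 7 bytes > B = 3, so hash it first: H(key) = c4 43, then zero-pad to 3 bytes: K' = c4 43 00.
K' ⊕ ipad = f2 75 36.  K' ⊕ opad = 98 1f 5c.
Inner input = (K'⊕ipad) ∥ m = f2 75 36 ∥ 8b 0e.
Inner hash: even-index sum = 310 mod 256 = 54; odd-index sum = 256 mod 256 = 0 → 36 00.
Outer input = (K'⊕opad) ∥ inner = 98 1f 5c ∥ 36 00.
Outer hash (tag): even-index sum = 244 mod 256 = 244; odd-index sum = 85 mod 256 = 85 → f4 55.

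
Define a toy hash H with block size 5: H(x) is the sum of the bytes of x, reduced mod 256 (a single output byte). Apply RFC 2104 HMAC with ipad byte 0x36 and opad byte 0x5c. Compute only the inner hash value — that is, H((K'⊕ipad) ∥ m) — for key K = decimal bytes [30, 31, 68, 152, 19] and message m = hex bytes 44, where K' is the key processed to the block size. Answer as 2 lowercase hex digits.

da

Key decimal bytes [30, 31, 68, 152, 19] = 1e 1f 44 98 13 is exactly B = 5 bytes: K' = 1e 1f 44 98 13.
K' ⊕ ipad = 28 29 72 ae 25.
Inner input = 28 29 72 ae 25 ∥ 44.
Inner hash: sum = 40+41+114+174+37+68 = 474; mod 256 = 218 → da.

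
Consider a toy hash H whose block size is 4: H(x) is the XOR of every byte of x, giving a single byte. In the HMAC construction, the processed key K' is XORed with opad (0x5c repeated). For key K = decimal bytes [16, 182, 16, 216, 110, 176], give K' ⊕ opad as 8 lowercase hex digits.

ec5c5c5c

Key decimal bytes [16, 182, 16, 216, 110, 176] = 10 b6 10 d8 6e b0 is 6 bytes > B = 4, so hash it first: H(key) = b0, then zero-pad to 4 bytes: K' = b0 00 00 00.
XOR each byte with 0x5c: b0⊕5c=ec, 00⊕5c=5c, 00⊕5c=5c, 00⊕5c=5c.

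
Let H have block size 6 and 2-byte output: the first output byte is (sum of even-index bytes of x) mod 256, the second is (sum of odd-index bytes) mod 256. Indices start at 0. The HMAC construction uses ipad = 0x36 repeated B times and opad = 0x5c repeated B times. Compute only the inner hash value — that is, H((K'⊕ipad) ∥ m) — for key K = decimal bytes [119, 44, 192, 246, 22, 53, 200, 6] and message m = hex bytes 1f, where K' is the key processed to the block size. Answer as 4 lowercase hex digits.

Key decimal bytes [119, 44, 192, 246, 22, 53, 200, 6] = 77 2c c0 f6 16 35 c8 06 is 8 bytes > B = 6, so hash it first: H(key) = 15 5d, then zero-pad to 6 bytes: K' = 15 5d 00 00 00 00.
K' ⊕ ipad = 23 6b 36 36 36 36.
Inner input = 23 6b 36 36 36 36 ∥ 1f.
Inner hash: even-index sum = 174 mod 256 = 174; odd-index sum = 215 mod 256 = 215 → ae d7.

aed7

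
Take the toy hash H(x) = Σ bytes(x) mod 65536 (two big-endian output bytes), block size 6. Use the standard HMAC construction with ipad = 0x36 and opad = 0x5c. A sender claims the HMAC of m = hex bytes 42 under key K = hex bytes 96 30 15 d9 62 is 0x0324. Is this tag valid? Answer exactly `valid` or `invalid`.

Key hex bytes 96 30 15 d9 62 is 5 bytes ≤ B = 6; zero-pad to 6 bytes: K' = 96 30 15 d9 62 00.
K' ⊕ ipad = a0 06 23 ef 54 36; K' ⊕ opad = ca 6c 49 85 3e 5c.
Inner hash: sum = 160+6+35+239+84+54+66 = 644 → 02 84.
Outer hash (recomputed tag): sum = 202+108+73+133+62+92+2+132 = 804 → 03 24.
Recomputed tag = 0324; claimed = 0324 → match.

valid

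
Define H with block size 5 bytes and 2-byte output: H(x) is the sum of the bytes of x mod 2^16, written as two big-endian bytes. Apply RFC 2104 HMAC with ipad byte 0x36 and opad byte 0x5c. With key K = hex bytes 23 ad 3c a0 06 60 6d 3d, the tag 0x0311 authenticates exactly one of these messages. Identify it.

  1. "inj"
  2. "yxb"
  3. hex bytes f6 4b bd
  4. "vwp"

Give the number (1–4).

4

Key hex bytes 23 ad 3c a0 06 60 6d 3d is 8 bytes > B = 5, so hash it first: H(key) = 02 bc, then zero-pad to 5 bytes: K' = 02 bc 00 00 00.
K' ⊕ ipad = 34 8a 36 36 36; K' ⊕ opad = 5e e0 5c 5c 5c.
m1: inner = H(34 8a 36 36 36 69 6e 6a) = 02 a1; tag = H(5e e0 5c 5c 5c 02 a1) = 02f5
m2: inner = H(34 8a 36 36 36 79 78 62) = 02 b3; tag = H(5e e0 5c 5c 5c 02 b3) = 0307
m3: inner = H(34 8a 36 36 36 f6 4b bd) = 03 5e; tag = H(5e e0 5c 5c 5c 03 5e) = 02b3
m4: inner = H(34 8a 36 36 36 76 77 70) = 02 bd; tag = H(5e e0 5c 5c 5c 02 bd) = 0311 ← matches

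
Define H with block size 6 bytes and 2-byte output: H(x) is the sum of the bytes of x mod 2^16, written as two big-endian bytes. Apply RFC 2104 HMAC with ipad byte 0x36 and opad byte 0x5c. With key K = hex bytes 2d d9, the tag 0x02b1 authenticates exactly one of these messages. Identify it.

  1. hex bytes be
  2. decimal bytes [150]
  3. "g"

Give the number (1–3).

3

Key hex bytes 2d d9 is 2 bytes ≤ B = 6; zero-pad to 6 bytes: K' = 2d d9 00 00 00 00.
K' ⊕ ipad = 1b ef 36 36 36 36; K' ⊕ opad = 71 85 5c 5c 5c 5c.
m1: inner = H(1b ef 36 36 36 36 be) = 02 a0; tag = H(71 85 5c 5c 5c 5c 02 a0) = 0308
m2: inner = H(1b ef 36 36 36 36 96) = 02 78; tag = H(71 85 5c 5c 5c 5c 02 78) = 02e0
m3: inner = H(1b ef 36 36 36 36 67) = 02 49; tag = H(71 85 5c 5c 5c 5c 02 49) = 02b1 ← matches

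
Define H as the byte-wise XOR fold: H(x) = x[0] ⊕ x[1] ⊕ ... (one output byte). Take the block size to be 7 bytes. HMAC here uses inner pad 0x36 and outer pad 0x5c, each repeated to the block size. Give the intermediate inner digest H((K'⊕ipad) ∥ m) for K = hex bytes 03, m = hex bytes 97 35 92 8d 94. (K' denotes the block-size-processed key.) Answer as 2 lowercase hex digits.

Key hex bytes 03 is 1 byte ≤ B = 7; zero-pad to 7 bytes: K' = 03 00 00 00 00 00 00.
K' ⊕ ipad = 35 36 36 36 36 36 36.
Inner input = 35 36 36 36 36 36 36 ∥ 97 35 92 8d 94.
Inner hash: XOR 35⊕36⊕36⊕36⊕36⊕36⊕36⊕97⊕35⊕92⊕8d⊕94 = 1c.

1c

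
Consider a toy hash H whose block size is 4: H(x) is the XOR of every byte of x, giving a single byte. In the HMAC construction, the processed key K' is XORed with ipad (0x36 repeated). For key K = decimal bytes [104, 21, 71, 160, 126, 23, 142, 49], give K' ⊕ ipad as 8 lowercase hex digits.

7a363636

Key decimal bytes [104, 21, 71, 160, 126, 23, 142, 49] = 68 15 47 a0 7e 17 8e 31 is 8 bytes > B = 4, so hash it first: H(key) = 4c, then zero-pad to 4 bytes: K' = 4c 00 00 00.
XOR each byte with 0x36: 4c⊕36=7a, 00⊕36=36, 00⊕36=36, 00⊕36=36.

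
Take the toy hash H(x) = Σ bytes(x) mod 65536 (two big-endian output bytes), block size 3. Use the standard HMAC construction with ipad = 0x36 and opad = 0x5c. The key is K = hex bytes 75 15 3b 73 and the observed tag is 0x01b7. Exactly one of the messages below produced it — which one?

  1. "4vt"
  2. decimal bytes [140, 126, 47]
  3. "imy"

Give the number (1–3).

Key hex bytes 75 15 3b 73 is 4 bytes > B = 3, so hash it first: H(key) = 01 38, then zero-pad to 3 bytes: K' = 01 38 00.
K' ⊕ ipad = 37 0e 36; K' ⊕ opad = 5d 64 5c.
m1: inner = H(37 0e 36 34 76 74) = 01 99; tag = H(5d 64 5c 01 99) = 01b7 ← matches
m2: inner = H(37 0e 36 8c 7e 2f) = 01 b4; tag = H(5d 64 5c 01 b4) = 01d2
m3: inner = H(37 0e 36 69 6d 79) = 01 ca; tag = H(5d 64 5c 01 ca) = 01e8

1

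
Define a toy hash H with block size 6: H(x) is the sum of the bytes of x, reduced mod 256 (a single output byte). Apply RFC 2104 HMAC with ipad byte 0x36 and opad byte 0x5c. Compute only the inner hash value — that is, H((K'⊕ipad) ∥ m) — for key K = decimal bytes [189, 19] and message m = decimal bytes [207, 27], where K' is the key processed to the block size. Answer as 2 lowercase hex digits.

72

Key decimal bytes [189, 19] = bd 13 is 2 bytes ≤ B = 6; zero-pad to 6 bytes: K' = bd 13 00 00 00 00.
K' ⊕ ipad = 8b 25 36 36 36 36.
Inner input = 8b 25 36 36 36 36 ∥ cf 1b.
Inner hash: sum = 139+37+54+54+54+54+207+27 = 626; mod 256 = 114 → 72.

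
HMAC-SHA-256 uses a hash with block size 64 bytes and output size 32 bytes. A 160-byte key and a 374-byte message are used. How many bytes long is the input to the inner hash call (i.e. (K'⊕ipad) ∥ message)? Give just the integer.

Key is 160 > 64 bytes, so it is hashed to 32 bytes then zero-padded to 64: |K'| = 64.
Inner input = (K'⊕ipad) ∥ m → 64 + 374 = 438 bytes.

438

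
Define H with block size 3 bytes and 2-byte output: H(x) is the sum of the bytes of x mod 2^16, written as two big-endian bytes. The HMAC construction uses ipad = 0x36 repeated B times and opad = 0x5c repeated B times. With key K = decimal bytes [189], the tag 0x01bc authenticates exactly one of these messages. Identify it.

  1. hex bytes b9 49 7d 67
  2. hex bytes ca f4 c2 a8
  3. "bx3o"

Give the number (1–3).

Key decimal bytes [189] = bd is 1 byte ≤ B = 3; zero-pad to 3 bytes: K' = bd 00 00.
K' ⊕ ipad = 8b 36 36; K' ⊕ opad = e1 5c 5c.
m1: inner = H(8b 36 36 b9 49 7d 67) = 02 dd; tag = H(e1 5c 5c 02 dd) = 0278
m2: inner = H(8b 36 36 ca f4 c2 a8) = 04 1f; tag = H(e1 5c 5c 04 1f) = 01bc ← matches
m3: inner = H(8b 36 36 62 78 33 6f) = 02 73; tag = H(e1 5c 5c 02 73) = 020e

2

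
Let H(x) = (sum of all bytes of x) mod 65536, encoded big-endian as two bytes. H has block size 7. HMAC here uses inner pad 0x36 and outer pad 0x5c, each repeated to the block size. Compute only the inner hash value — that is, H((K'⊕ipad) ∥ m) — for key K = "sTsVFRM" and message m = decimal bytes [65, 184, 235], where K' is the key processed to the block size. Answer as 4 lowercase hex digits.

Key "sTsVFRM" = 73 54 73 56 46 52 4d is exactly B = 7 bytes: K' = 73 54 73 56 46 52 4d.
K' ⊕ ipad = 45 62 45 60 70 64 7b.
Inner input = 45 62 45 60 70 64 7b ∥ 41 b8 eb.
Inner hash: sum = 69+98+69+96+112+100+123+65+184+235 = 1151 → 04 7f.

047f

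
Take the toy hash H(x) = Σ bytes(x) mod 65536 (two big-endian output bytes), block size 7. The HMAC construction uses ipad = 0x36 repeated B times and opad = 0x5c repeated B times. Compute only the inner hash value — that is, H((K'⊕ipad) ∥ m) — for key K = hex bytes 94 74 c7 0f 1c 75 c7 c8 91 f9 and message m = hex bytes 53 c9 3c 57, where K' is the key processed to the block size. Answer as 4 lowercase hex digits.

03ae

Key hex bytes 94 74 c7 0f 1c 75 c7 c8 91 f9 is 10 bytes > B = 7, so hash it first: H(key) = 05 88, then zero-pad to 7 bytes: K' = 05 88 00 00 00 00 00.
K' ⊕ ipad = 33 be 36 36 36 36 36.
Inner input = 33 be 36 36 36 36 36 ∥ 53 c9 3c 57.
Inner hash: sum = 51+190+54+54+54+54+54+83+201+60+87 = 942 → 03 ae.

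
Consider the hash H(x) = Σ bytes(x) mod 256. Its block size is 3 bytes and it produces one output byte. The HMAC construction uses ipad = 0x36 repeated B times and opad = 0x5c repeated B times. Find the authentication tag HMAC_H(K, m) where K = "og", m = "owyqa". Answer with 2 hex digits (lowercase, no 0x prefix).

Key "og" = 6f 67 is 2 bytes ≤ B = 3; zero-pad to 3 bytes: K' = 6f 67 00.
K' ⊕ ipad = 59 51 36.  K' ⊕ opad = 33 3b 5c.
Inner input = (K'⊕ipad) ∥ m = 59 51 36 ∥ 6f 77 79 71 61.
Inner hash: sum = 89+81+54+111+119+121+113+97 = 785; mod 256 = 17 → 11.
Outer input = (K'⊕opad) ∥ inner = 33 3b 5c ∥ 11.
Outer hash (tag): sum = 51+59+92+17 = 219 → db.

db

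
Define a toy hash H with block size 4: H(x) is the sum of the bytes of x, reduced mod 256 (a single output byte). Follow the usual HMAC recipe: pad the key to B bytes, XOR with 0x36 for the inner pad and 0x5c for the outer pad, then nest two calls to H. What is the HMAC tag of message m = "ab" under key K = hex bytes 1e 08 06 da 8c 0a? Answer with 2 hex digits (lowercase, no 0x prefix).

e3

Key hex bytes 1e 08 06 da 8c 0a is 6 bytes > B = 4, so hash it first: H(key) = 9c, then zero-pad to 4 bytes: K' = 9c 00 00 00.
K' ⊕ ipad = aa 36 36 36.  K' ⊕ opad = c0 5c 5c 5c.
Inner input = (K'⊕ipad) ∥ m = aa 36 36 36 ∥ 61 62.
Inner hash: sum = 170+54+54+54+97+98 = 527; mod 256 = 15 → 0f.
Outer input = (K'⊕opad) ∥ inner = c0 5c 5c 5c ∥ 0f.
Outer hash (tag): sum = 192+92+92+92+15 = 483; mod 256 = 227 → e3.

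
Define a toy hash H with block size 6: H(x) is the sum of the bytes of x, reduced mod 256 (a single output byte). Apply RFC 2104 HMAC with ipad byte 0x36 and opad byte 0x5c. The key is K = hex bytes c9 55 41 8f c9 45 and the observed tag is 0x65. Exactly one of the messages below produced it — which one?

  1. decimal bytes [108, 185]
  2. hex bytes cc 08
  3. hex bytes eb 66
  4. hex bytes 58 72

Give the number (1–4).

Key hex bytes c9 55 41 8f c9 45 is exactly B = 6 bytes: K' = c9 55 41 8f c9 45.
K' ⊕ ipad = ff 63 77 b9 ff 73; K' ⊕ opad = 95 09 1d d3 95 19.
m1: inner = H(ff 63 77 b9 ff 73 6c b9) = 29; tag = H(95 09 1d d3 95 19 29) = 65 ← matches
m2: inner = H(ff 63 77 b9 ff 73 cc 08) = d8; tag = H(95 09 1d d3 95 19 d8) = 14
m3: inner = H(ff 63 77 b9 ff 73 eb 66) = 55; tag = H(95 09 1d d3 95 19 55) = 91
m4: inner = H(ff 63 77 b9 ff 73 58 72) = ce; tag = H(95 09 1d d3 95 19 ce) = 0a

1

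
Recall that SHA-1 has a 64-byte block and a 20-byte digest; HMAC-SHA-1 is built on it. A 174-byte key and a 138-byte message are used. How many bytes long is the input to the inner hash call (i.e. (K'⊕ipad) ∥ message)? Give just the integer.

Key is 174 > 64 bytes, so it is hashed to 20 bytes then zero-padded to 64: |K'| = 64.
Inner input = (K'⊕ipad) ∥ m → 64 + 138 = 202 bytes.

202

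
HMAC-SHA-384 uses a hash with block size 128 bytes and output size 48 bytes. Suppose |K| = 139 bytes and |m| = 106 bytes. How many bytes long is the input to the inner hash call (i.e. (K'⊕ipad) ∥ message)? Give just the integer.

Key is 139 > 128 bytes, so it is hashed to 48 bytes then zero-padded to 128: |K'| = 128.
Inner input = (K'⊕ipad) ∥ m → 128 + 106 = 234 bytes.

234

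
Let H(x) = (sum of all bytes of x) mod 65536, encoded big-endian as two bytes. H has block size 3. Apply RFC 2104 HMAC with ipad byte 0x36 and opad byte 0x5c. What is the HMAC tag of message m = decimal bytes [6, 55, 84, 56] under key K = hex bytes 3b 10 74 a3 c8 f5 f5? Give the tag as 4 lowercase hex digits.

Key hex bytes 3b 10 74 a3 c8 f5 f5 is 7 bytes > B = 3, so hash it first: H(key) = 04 14, then zero-pad to 3 bytes: K' = 04 14 00.
K' ⊕ ipad = 32 22 36.  K' ⊕ opad = 58 48 5c.
Inner input = (K'⊕ipad) ∥ m = 32 22 36 ∥ 06 37 54 38.
Inner hash: sum = 50+34+54+6+55+84+56 = 339 → 01 53.
Outer input = (K'⊕opad) ∥ inner = 58 48 5c ∥ 01 53.
Outer hash (tag): sum = 88+72+92+1+83 = 336 → 01 50.

0150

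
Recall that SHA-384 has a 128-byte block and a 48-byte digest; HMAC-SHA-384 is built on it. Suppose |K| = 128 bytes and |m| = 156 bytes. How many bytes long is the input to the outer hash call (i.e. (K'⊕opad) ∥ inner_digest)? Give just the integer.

176

Key is 128 ≤ 128 bytes, zero-padded: |K'| = 128.
Outer input = (K'⊕opad) ∥ H(inner) → 128 + 48 = 176 bytes.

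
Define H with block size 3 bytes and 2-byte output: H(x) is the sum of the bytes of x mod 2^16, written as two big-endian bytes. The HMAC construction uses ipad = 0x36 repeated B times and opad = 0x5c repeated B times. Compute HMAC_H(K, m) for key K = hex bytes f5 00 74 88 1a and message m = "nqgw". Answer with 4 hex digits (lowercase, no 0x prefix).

0177

Key hex bytes f5 00 74 88 1a is 5 bytes > B = 3, so hash it first: H(key) = 02 0b, then zero-pad to 3 bytes: K' = 02 0b 00.
K' ⊕ ipad = 34 3d 36.  K' ⊕ opad = 5e 57 5c.
Inner input = (K'⊕ipad) ∥ m = 34 3d 36 ∥ 6e 71 67 77.
Inner hash: sum = 52+61+54+110+113+103+119 = 612 → 02 64.
Outer input = (K'⊕opad) ∥ inner = 5e 57 5c ∥ 02 64.
Outer hash (tag): sum = 94+87+92+2+100 = 375 → 01 77.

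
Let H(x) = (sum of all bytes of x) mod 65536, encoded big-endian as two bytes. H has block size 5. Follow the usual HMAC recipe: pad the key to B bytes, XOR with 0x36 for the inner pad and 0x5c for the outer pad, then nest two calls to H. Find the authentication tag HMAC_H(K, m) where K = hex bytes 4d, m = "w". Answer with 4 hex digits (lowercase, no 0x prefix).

024c

Key hex bytes 4d is 1 byte ≤ B = 5; zero-pad to 5 bytes: K' = 4d 00 00 00 00.
K' ⊕ ipad = 7b 36 36 36 36.  K' ⊕ opad = 11 5c 5c 5c 5c.
Inner input = (K'⊕ipad) ∥ m = 7b 36 36 36 36 ∥ 77.
Inner hash: sum = 123+54+54+54+54+119 = 458 → 01 ca.
Outer input = (K'⊕opad) ∥ inner = 11 5c 5c 5c 5c ∥ 01 ca.
Outer hash (tag): sum = 17+92+92+92+92+1+202 = 588 → 02 4c.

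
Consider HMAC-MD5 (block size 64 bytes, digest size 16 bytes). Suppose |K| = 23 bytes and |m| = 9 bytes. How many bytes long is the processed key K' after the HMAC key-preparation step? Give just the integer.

Key is 23 ≤ 64 bytes, zero-padded: |K'| = 64.

64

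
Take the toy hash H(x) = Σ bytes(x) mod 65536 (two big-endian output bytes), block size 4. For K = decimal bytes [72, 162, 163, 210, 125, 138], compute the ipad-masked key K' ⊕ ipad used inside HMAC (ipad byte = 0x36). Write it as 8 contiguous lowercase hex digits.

35503636

Key decimal bytes [72, 162, 163, 210, 125, 138] = 48 a2 a3 d2 7d 8a is 6 bytes > B = 4, so hash it first: H(key) = 03 66, then zero-pad to 4 bytes: K' = 03 66 00 00.
XOR each byte with 0x36: 03⊕36=35, 66⊕36=50, 00⊕36=36, 00⊕36=36.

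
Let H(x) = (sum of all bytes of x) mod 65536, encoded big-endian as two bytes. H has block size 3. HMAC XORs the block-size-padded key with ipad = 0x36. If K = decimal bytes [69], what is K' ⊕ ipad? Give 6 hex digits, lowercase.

733636

Key decimal bytes [69] = 45 is 1 byte ≤ B = 3; zero-pad to 3 bytes: K' = 45 00 00.
XOR each byte with 0x36: 45⊕36=73, 00⊕36=36, 00⊕36=36.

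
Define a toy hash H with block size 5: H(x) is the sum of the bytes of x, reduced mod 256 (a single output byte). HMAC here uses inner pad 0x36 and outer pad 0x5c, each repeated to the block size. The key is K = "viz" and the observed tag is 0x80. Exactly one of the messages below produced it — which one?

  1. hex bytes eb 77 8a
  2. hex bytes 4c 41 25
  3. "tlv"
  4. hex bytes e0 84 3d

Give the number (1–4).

1

Key "viz" = 76 69 7a is 3 bytes ≤ B = 5; zero-pad to 5 bytes: K' = 76 69 7a 00 00.
K' ⊕ ipad = 40 5f 4c 36 36; K' ⊕ opad = 2a 35 26 5c 5c.
m1: inner = H(40 5f 4c 36 36 eb 77 8a) = 43; tag = H(2a 35 26 5c 5c 43) = 80 ← matches
m2: inner = H(40 5f 4c 36 36 4c 41 25) = 09; tag = H(2a 35 26 5c 5c 09) = 46
m3: inner = H(40 5f 4c 36 36 74 6c 76) = ad; tag = H(2a 35 26 5c 5c ad) = ea
m4: inner = H(40 5f 4c 36 36 e0 84 3d) = f8; tag = H(2a 35 26 5c 5c f8) = 35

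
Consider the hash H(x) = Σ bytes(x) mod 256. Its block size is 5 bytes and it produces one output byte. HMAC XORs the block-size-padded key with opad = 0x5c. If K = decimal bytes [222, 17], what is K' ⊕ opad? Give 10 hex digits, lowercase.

Key decimal bytes [222, 17] = de 11 is 2 bytes ≤ B = 5; zero-pad to 5 bytes: K' = de 11 00 00 00.
XOR each byte with 0x5c: de⊕5c=82, 11⊕5c=4d, 00⊕5c=5c, 00⊕5c=5c, 00⊕5c=5c.

824d5c5c5c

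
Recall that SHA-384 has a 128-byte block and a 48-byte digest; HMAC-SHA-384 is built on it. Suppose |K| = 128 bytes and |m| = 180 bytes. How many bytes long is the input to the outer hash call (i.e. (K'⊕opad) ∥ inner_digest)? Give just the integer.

176

Key is 128 ≤ 128 bytes, zero-padded: |K'| = 128.
Outer input = (K'⊕opad) ∥ H(inner) → 128 + 48 = 176 bytes.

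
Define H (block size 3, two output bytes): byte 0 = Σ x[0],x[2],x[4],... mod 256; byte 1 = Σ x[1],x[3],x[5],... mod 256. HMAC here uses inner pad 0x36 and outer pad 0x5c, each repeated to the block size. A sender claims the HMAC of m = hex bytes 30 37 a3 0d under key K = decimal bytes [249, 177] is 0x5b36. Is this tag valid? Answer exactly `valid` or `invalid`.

valid

Key decimal bytes [249, 177] = f9 b1 is 2 bytes ≤ B = 3; zero-pad to 3 bytes: K' = f9 b1 00.
K' ⊕ ipad = cf 87 36; K' ⊕ opad = a5 ed 5c.
Inner hash: even-index sum = 329 mod 256 = 73; odd-index sum = 346 mod 256 = 90 → 49 5a.
Outer hash (recomputed tag): even-index sum = 347 mod 256 = 91; odd-index sum = 310 mod 256 = 54 → 5b 36.
Recomputed tag = 5b36; claimed = 5b36 → match.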